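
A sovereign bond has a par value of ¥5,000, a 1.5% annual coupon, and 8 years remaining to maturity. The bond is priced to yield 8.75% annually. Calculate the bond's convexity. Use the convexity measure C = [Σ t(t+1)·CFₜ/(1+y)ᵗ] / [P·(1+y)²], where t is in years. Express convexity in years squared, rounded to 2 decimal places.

55.37

With y = 0.0875:
  t   CF        PV=CF/(1+0.0875)^t    t·PV        t(t+1)·PV
  1        75.00        68.9655        68.9655         137.9310
  2        75.00        63.4166       126.8331         380.4994
  3        75.00        58.3141       174.9423         699.7690
  4        75.00        53.6221       214.4886       1,072.4429
  5        75.00        49.3077       246.5386       1,479.2316
  6        75.00        45.3404       272.0426       1,904.2982
  7        75.00        41.6924       291.8465       2,334.7718
  8     5,075.00     2,594.1908    20,753.5267     186,781.7405
  Σ                  2,974.8497    22,149.1839     194,790.6845
P = 2,974.8497.
Convexity = Σ t(t+1)·PV / [P·(1+y)²] = 194,790.6845 / (2,974.8497 × 1.182656) = 55.36619.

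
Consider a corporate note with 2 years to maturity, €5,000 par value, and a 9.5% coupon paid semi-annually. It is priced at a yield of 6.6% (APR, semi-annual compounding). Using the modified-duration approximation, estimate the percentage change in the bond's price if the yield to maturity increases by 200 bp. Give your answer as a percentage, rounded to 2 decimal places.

Periodic yield y = 0.033. Modified duration first:
  t   CF        PV=CF/(1+0.033)^t    t·PV
  1       237.50       229.9129       229.9129
  2       237.50       222.5681       445.1363
  3       237.50       215.4580       646.3740
  4     5,237.50     4,599.6284    18,398.5137
  Σ                  5,267.5674    19,719.9369
P = 5,267.5674; D_Mac = 3.74365 half-year periods = 1.87183 yrs; D_mod = 1.87183/(1+0.033) = 1.81203 yrs.
ΔP/P ≈ -D_mod · Δy = -1.81203 × (+0.02) = -0.036241 = -3.6241%.

-3.62%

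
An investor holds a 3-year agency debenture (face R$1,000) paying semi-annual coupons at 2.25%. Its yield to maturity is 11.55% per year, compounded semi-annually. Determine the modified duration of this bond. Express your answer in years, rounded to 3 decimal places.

Periodic yield y = 0.05775. First find Macaulay duration:
  t   CF        PV=CF/(1+0.05775)^t    t·PV
  1        11.25        10.6358        10.6358
  2        11.25        10.0551        20.1102
  3        11.25         9.5061        28.5184
  4        11.25         8.9871        35.9485
  5        11.25         8.4964        42.4822
  6     1,011.25       722.0385     4,332.2308
  Σ                    769.7190     4,469.9258
P = 769.7190; Macaulay duration = 4,469.9258 / 769.7190 = 5.80722 half-year periods = 2.90361 years.
Modified duration = D_Mac / (1 + y) = 2.90361 / 1.05775 = 2.74508 years.

2.745 years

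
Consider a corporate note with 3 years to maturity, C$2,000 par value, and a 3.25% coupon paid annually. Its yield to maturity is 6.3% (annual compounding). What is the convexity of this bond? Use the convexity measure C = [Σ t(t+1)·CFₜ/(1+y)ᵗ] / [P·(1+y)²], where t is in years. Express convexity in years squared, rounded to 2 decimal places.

With y = 0.063:
  t   CF        PV=CF/(1+0.063)^t    t·PV        t(t+1)·PV
  1        65.00        61.1477        61.1477         122.2954
  2        65.00        57.5237       115.0474         345.1422
  3     2,065.00     1,719.1757     5,157.5271      20,630.1083
  Σ                  1,837.8471     5,333.7222      21,097.5459
P = 1,837.8471.
Convexity = Σ t(t+1)·PV / [P·(1+y)²] = 21,097.5459 / (1,837.8471 × 1.129969) = 10.15912.

10.16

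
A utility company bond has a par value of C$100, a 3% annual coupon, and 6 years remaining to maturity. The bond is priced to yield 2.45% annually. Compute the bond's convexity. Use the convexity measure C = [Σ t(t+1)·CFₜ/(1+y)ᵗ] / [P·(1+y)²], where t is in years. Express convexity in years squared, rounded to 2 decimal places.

36.36

With y = 0.0245:
  t   CF        PV=CF/(1+0.0245)^t    t·PV        t(t+1)·PV
  1         3.00         2.9283         2.9283           5.8565
  2         3.00         2.8582         5.7165          17.1494
  3         3.00         2.7899         8.3696          33.4785
  4         3.00         2.7232        10.8926          54.4632
  5         3.00         2.6580        13.2902          79.7412
  6       103.00        89.0770       534.4618       3,741.2328
  Σ                    103.0345       575.6590       3,931.9217
P = 103.0345.
Convexity = Σ t(t+1)·PV / [P·(1+y)²] = 3,931.9217 / (103.0345 × 1.049600) = 36.35784.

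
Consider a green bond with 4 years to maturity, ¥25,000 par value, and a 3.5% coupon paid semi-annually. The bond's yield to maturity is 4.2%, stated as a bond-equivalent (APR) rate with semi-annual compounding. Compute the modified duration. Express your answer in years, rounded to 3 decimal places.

3.686 years

Periodic yield y = 0.021. First find Macaulay duration:
  t   CF        PV=CF/(1+0.021)^t    t·PV
  1       437.50       428.5015       428.5015
  2       437.50       419.6880       839.3760
  3       437.50       411.0558     1,233.1675
  4       437.50       402.6012     1,610.4049
  5       437.50       394.3205     1,971.6025
  6       437.50       386.2101     2,317.2605
  7       437.50       378.2665     2,647.8654
  8    25,437.50    21,541.1304   172,329.0432
  Σ                 24,361.7740   183,377.2215
P = 24,361.7740; Macaulay duration = 183,377.2215 / 24,361.7740 = 7.52725 half-year periods = 3.76363 years.
Modified duration = D_Mac / (1 + y) = 3.76363 / 1.021 = 3.68622 years.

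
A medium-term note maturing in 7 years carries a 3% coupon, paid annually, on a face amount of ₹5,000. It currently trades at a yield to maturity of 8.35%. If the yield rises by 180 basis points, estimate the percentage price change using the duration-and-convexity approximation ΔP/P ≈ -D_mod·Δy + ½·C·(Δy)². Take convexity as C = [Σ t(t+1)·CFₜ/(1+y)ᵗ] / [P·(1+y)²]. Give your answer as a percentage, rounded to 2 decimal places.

With y = 0.0835:
  t   CF        PV=CF/(1+0.0835)^t    t·PV        t(t+1)·PV
  1       150.00       138.4402       138.4402         276.8805
  2       150.00       127.7713       255.5427         766.6280
  3       150.00       117.9246       353.7739       1,415.0955
  4       150.00       108.8368       435.3470       2,176.7352
  5       150.00       100.4492       502.2462       3,013.4774
  6       150.00        92.7081       556.2487       3,893.7410
  7     5,150.00     2,937.6823    20,563.7758     164,510.2061
  Σ                  3,623.8126    22,805.3745     176,052.7636
P = 3,623.8126; D_Mac = 6.29320 yrs; D_mod = 5.80821 yrs; C = 41.38274.
Duration effect: -5.80821 × (+0.018) = -0.104548
Convexity effect: 0.5 × 41.38274 × (0.018)² = +0.0067040
ΔP/P ≈ -0.104548 + 0.0067040 = -0.097844 = -9.7844%.

-9.78%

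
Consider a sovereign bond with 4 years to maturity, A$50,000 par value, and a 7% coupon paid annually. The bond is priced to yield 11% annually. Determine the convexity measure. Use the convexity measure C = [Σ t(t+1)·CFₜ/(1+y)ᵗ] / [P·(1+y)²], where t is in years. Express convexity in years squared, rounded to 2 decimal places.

14.06

With y = 0.11:
  t   CF        PV=CF/(1+0.11)^t    t·PV        t(t+1)·PV
  1     3,500.00     3,153.1532     3,153.1532       6,306.3063
  2     3,500.00     2,840.6785     5,681.3570      17,044.0711
  3     3,500.00     2,559.1698     7,677.5095      30,710.0380
  4    53,500.00    35,242.1071   140,968.4285     704,842.1423
  Σ                 43,795.1086   157,480.4482     758,902.5578
P = 43,795.1086.
Convexity = Σ t(t+1)·PV / [P·(1+y)²] = 758,902.5578 / (43,795.1086 × 1.232100) = 14.06418.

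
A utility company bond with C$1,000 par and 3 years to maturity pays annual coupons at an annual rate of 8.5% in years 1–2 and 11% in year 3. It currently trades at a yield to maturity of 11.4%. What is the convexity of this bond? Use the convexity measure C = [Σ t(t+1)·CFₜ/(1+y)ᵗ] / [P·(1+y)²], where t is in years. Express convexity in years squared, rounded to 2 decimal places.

With y = 0.114:
  t   CF        PV=CF/(1+0.114)^t    t·PV        t(t+1)·PV
  1        85.00        76.3016        76.3016         152.6032
  2        85.00        68.4934       136.9867         410.9602
  3     1,110.00       802.9110     2,408.7330       9,634.9320
  Σ                    947.7060     2,622.0213      10,198.4954
P = 947.7060.
Convexity = Σ t(t+1)·PV / [P·(1+y)²] = 10,198.4954 / (947.7060 × 1.240996) = 8.67146.

8.67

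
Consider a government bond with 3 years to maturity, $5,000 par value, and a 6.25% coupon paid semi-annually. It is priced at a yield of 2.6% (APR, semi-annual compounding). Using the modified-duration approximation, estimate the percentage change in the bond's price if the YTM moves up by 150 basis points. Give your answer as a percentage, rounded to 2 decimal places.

Periodic yield y = 0.013. Modified duration first:
  t   CF        PV=CF/(1+0.013)^t    t·PV
  1       156.25       154.2448       154.2448
  2       156.25       152.2654       304.5307
  3       156.25       150.3113       450.9340
  4       156.25       148.3823       593.5294
  5       156.25       146.4781       732.3907
  6     5,156.25     4,771.7457    28,630.4744
  Σ                  5,523.4277    30,866.1040
P = 5,523.4277; D_Mac = 5.58822 half-year periods = 2.79411 yrs; D_mod = 2.79411/(1+0.013) = 2.75825 yrs.
ΔP/P ≈ -D_mod · Δy = -2.75825 × (+0.015) = -0.041374 = -4.1374%.

-4.14%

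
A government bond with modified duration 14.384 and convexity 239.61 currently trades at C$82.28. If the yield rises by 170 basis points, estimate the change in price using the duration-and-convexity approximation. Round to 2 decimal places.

-C$17.27

Duration effect: -D_mod·Δy = -14.384 × (+0.017) = -0.244528
Convexity effect: ½·C·(Δy)² = 0.5 × 239.61 × (0.017)² = +0.034623645
ΔP/P ≈ -0.244528 + 0.034623645 = -0.209904355
ΔP ≈ 82.28 × (-0.209904355) = -17.2709303294.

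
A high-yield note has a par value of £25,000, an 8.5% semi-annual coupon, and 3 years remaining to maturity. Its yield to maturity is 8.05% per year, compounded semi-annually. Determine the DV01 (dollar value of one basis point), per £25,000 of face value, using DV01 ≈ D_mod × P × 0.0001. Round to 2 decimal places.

Periodic yield y = 0.04025.
  t   CF        PV=CF/(1+0.04025)^t    t·PV
  1     1,062.50     1,021.3891     1,021.3891
  2     1,062.50       981.8689     1,963.7377
  3     1,062.50       943.8778     2,831.6334
  4     1,062.50       907.3567     3,629.4267
  5     1,062.50       872.2487     4,361.2434
  6    26,062.50    20,567.8893   123,407.3356
  Σ                 25,294.6304   137,214.7659
P = 25,294.6304; D_Mac = 5.42466 half-year periods = 2.71233 yrs; D_mod = 2.60738 yrs.
DV01 ≈ 2.60738 × 25,294.6304 × 0.0001 = 6.595278.

£6.60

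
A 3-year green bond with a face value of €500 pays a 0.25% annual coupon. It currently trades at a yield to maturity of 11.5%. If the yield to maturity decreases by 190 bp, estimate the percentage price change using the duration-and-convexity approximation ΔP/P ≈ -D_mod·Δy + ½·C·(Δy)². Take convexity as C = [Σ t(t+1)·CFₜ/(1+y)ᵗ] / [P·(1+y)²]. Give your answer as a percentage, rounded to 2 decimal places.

+5.27%

With y = 0.115:
  t   CF        PV=CF/(1+0.115)^t    t·PV        t(t+1)·PV
  1         1.25         1.1211         1.1211           2.2422
  2         1.25         1.0054         2.0109           6.0327
  3       501.25       361.6011     1,084.8034       4,339.2136
  Σ                    363.7277     1,087.9354       4,347.4885
P = 363.7277; D_Mac = 2.99107 yrs; D_mod = 2.68258 yrs; C = 9.61418.
Duration effect: -2.68258 × (-0.019) = +0.050969
Convexity effect: 0.5 × 9.61418 × (-0.019)² = +0.0017354
ΔP/P ≈ +0.050969 + 0.0017354 = +0.052704 = +5.2704%.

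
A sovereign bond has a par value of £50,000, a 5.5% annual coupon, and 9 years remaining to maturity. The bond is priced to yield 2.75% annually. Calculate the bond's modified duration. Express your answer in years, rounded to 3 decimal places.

7.310 years

Periodic yield y = 0.0275. First find Macaulay duration:
  t   CF        PV=CF/(1+0.0275)^t    t·PV
  1     2,750.00     2,676.3990     2,676.3990
  2     2,750.00     2,604.7679     5,209.5358
  3     2,750.00     2,535.0539     7,605.1618
  4     2,750.00     2,467.2058     9,868.8231
  5     2,750.00     2,401.1735    12,005.8675
  6     2,750.00     2,336.9085    14,021.4511
  7     2,750.00     2,274.3635    15,920.5446
  8     2,750.00     2,213.4925    17,707.9398
  9    52,750.00    41,322.4430   371,901.9868
  Σ                 60,831.8076   456,917.7094
P = 60,831.8076; Macaulay duration = 456,917.7094 / 60,831.8076 = 7.51116 years.
Modified duration = D_Mac / (1 + y) = 7.51116 / 1.0275 = 7.31014 years.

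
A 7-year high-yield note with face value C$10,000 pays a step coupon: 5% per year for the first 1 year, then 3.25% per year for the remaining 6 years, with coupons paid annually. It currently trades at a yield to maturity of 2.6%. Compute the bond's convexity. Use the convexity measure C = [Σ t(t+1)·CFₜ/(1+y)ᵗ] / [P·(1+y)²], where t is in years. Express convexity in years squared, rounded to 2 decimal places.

46.30

With y = 0.026:
  t   CF        PV=CF/(1+0.026)^t    t·PV        t(t+1)·PV
  1       500.00       487.3294       487.3294         974.6589
  2       325.00       308.7370       617.4739       1,852.4218
  3       325.00       300.9132       902.7397       3,610.9587
  4       325.00       293.2877     1,173.1510       5,865.7549
  5       325.00       285.8555     1,429.2775       8,575.6651
  6       325.00       278.6116     1,671.6696      11,701.6873
  7    10,325.00     8,626.9749    60,388.8244     483,110.5949
  Σ                 10,581.7094    66,670.4655     515,691.7416
P = 10,581.7094.
Convexity = Σ t(t+1)·PV / [P·(1+y)²] = 515,691.7416 / (10,581.7094 × 1.052676) = 46.29559.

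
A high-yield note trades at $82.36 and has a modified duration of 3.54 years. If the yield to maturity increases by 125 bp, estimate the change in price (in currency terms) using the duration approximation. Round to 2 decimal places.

Duration approximation: ΔP/P ≈ -D_mod · Δy = -3.54 × (+0.0125) = -0.044250.
ΔP ≈ 82.36 × (-0.044250) = -3.64443.

-$3.64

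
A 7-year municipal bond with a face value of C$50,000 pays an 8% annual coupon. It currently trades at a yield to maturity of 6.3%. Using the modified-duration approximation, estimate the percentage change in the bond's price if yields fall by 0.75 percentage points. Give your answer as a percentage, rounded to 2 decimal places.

+4.01%

Periodic yield y = 0.063. Modified duration first:
  t   CF        PV=CF/(1+0.063)^t    t·PV
  1     4,000.00     3,762.9351     3,762.9351
  2     4,000.00     3,539.9201     7,079.8402
  3     4,000.00     3,330.1224     9,990.3672
  4     4,000.00     3,132.7586    12,531.0345
  5     4,000.00     2,947.0918    14,735.4592
  6     4,000.00     2,772.4288    16,634.5729
  7    54,000.00    35,209.5852   246,467.0961
  Σ                 54,694.8420   311,201.3052
P = 54,694.8420; D_Mac = 5.68977 yrs; D_mod = 5.68977/(1+0.063) = 5.35256 yrs.
ΔP/P ≈ -D_mod · Δy = -5.35256 × (-0.0075) = +0.040144 = +4.0144%.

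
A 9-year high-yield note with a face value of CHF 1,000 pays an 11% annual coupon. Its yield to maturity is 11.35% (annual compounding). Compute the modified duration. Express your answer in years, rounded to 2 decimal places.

Periodic yield y = 0.1135. First find Macaulay duration:
  t   CF        PV=CF/(1+0.1135)^t    t·PV
  1       110.00        98.7876        98.7876
  2       110.00        88.7181       177.4362
  3       110.00        79.6750       239.0250
  4       110.00        71.5537       286.2146
  5       110.00        64.2601       321.3006
  6       110.00        57.7100       346.2602
  7       110.00        51.8276       362.7932
  8       110.00        46.5448       372.3582
  9     1,110.00       421.8043     3,796.2386
  Σ                    980.8812     6,000.4142
P = 980.8812; Macaulay duration = 6,000.4142 / 980.8812 = 6.11737 years.
Modified duration = D_Mac / (1 + y) = 6.11737 / 1.1135 = 5.49382 years.

5.49 years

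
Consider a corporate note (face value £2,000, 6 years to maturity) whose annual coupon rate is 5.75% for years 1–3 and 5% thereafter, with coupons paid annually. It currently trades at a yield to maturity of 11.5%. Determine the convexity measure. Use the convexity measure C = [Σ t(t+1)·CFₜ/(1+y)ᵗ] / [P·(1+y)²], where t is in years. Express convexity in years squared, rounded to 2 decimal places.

27.29

With y = 0.115:
  t   CF        PV=CF/(1+0.115)^t    t·PV        t(t+1)·PV
  1       115.00       103.1390       103.1390         206.2780
  2       115.00        92.5014       185.0027         555.0081
  3       115.00        82.9609       248.8826         995.5303
  4       100.00        64.6994       258.7978       1,293.9888
  5       100.00        58.0264       290.1320       1,740.7921
  6     2,100.00     1,092.8740     6,557.2439      45,900.7076
  Σ                  1,494.2011     7,643.1980      50,692.3051
P = 1,494.2011.
Convexity = Σ t(t+1)·PV / [P·(1+y)²] = 50,692.3051 / (1,494.2011 × 1.243225) = 27.28873.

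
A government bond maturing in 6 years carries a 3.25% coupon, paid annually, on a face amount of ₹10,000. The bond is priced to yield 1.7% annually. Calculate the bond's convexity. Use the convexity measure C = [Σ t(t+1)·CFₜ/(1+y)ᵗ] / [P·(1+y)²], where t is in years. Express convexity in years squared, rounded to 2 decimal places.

36.73

With y = 0.017:
  t   CF        PV=CF/(1+0.017)^t    t·PV        t(t+1)·PV
  1       325.00       319.5674       319.5674         639.1347
  2       325.00       314.2255       628.4510       1,885.3531
  3       325.00       308.9730       926.9189       3,707.6758
  4       325.00       303.8082     1,215.2330       6,076.1648
  5       325.00       298.7298     1,493.6492       8,961.8950
  6    10,325.00     9,331.7768    55,990.6608     391,934.6257
  Σ                 10,877.0807    60,574.4803     413,204.8491
P = 10,877.0807.
Convexity = Σ t(t+1)·PV / [P·(1+y)²] = 413,204.8491 / (10,877.0807 × 1.034289) = 36.72917.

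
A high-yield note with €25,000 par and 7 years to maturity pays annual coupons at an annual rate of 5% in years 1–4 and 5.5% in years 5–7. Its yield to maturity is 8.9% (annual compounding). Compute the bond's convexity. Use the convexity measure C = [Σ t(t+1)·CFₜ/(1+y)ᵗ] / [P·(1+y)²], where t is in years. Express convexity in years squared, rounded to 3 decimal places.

With y = 0.089:
  t   CF        PV=CF/(1+0.089)^t    t·PV        t(t+1)·PV
  1     1,250.00     1,147.8421     1,147.8421       2,295.6841
  2     1,250.00     1,054.0331     2,108.0662       6,324.1987
  3     1,250.00       967.8908     2,903.6725      11,614.6899
  4     1,250.00       888.7886     3,555.1546      17,775.7728
  5     1,375.00       897.7663     4,488.8315      26,932.9890
  6     1,375.00       824.3951     4,946.3708      34,624.5956
  7    26,375.00    14,521.0262   101,647.1836     813,177.4691
  Σ                 20,301.7423   120,797.1213     912,745.3992
P = 20,301.7423.
Convexity = Σ t(t+1)·PV / [P·(1+y)²] = 912,745.3992 / (20,301.7423 × 1.185921) = 37.91059.

37.911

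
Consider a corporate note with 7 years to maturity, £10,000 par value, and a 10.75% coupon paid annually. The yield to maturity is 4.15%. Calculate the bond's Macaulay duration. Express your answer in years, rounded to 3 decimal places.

Periodic yield y = 0.0415. Discount each cash flow and weight by its year:
  t   CF        PV=CF/(1+0.0415)^t    t·PV
  1     1,075.00     1,032.1651     1,032.1651
  2     1,075.00       991.0371     1,982.0742
  3     1,075.00       951.5479     2,854.6436
  4     1,075.00       913.6321     3,654.5285
  5     1,075.00       877.2272     4,386.1360
  6     1,075.00       842.2729     5,053.6373
  7    11,075.00     8,331.6077    58,321.2542
  Σ                 13,939.4901    77,284.4390
Price P = Σ PV = 13,939.4901.
Macaulay duration = Σ(t·PV) / P = 77,284.4390 / 13,939.4901 = 5.54428 years.

5.544 years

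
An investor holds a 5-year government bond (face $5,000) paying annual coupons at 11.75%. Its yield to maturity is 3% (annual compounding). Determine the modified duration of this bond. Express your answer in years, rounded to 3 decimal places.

4.086 years

Periodic yield y = 0.03. First find Macaulay duration:
  t   CF        PV=CF/(1+0.03)^t    t·PV
  1       587.50       570.3883       570.3883
  2       587.50       553.7751     1,107.5502
  3       587.50       537.6457     1,612.9372
  4       587.50       521.9861     2,087.9446
  5     5,587.50     4,819.8266    24,099.1329
  Σ                  7,003.6219    29,477.9532
P = 7,003.6219; Macaulay duration = 29,477.9532 / 7,003.6219 = 4.20896 years.
Modified duration = D_Mac / (1 + y) = 4.20896 / 1.03 = 4.08637 years.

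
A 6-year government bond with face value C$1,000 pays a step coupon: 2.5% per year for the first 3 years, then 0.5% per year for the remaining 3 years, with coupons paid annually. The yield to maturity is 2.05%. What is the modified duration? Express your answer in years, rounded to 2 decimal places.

5.57 years

Periodic yield y = 0.0205. First find Macaulay duration:
  t   CF        PV=CF/(1+0.0205)^t    t·PV
  1        25.00        24.4978        24.4978
  2        25.00        24.0057        48.0114
  3        25.00        23.5234        70.5703
  4         5.00         4.6102        18.4407
  5         5.00         4.5176        22.5879
  6     1,005.00       889.7910     5,338.7460
  Σ                    970.9457     5,522.8541
P = 970.9457; Macaulay duration = 5,522.8541 / 970.9457 = 5.68812 years.
Modified duration = D_Mac / (1 + y) = 5.68812 / 1.0205 = 5.57385 years.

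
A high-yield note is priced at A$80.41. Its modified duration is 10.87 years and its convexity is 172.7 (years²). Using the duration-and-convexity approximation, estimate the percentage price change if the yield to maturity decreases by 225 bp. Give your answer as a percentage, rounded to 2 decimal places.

+28.83%

Duration effect: -D_mod·Δy = -10.87 × (-0.0225) = +0.244575
Convexity effect: ½·C·(Δy)² = 0.5 × 172.7 × (-0.0225)² = +0.0437146875
ΔP/P ≈ +0.244575 + 0.0437146875 = +0.2882896875
= +28.82896875%.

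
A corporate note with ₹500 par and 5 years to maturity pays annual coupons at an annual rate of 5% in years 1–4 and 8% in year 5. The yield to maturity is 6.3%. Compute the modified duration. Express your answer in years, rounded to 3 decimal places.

Periodic yield y = 0.063. First find Macaulay duration:
  t   CF        PV=CF/(1+0.063)^t    t·PV
  1        25.00        23.5183        23.5183
  2        25.00        22.1245        44.2490
  3        25.00        20.8133        62.4398
  4        25.00        19.5797        78.3190
  5       540.00       397.8574     1,989.2870
  Σ                    483.8932     2,197.8131
P = 483.8932; Macaulay duration = 2,197.8131 / 483.8932 = 4.54194 years.
Modified duration = D_Mac / (1 + y) = 4.54194 / 1.063 = 4.27275 years.

4.273 years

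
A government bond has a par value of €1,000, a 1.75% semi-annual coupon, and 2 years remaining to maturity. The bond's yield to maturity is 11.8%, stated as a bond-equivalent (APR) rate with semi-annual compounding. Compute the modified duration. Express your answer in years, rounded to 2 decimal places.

Periodic yield y = 0.059. First find Macaulay duration:
  t   CF        PV=CF/(1+0.059)^t    t·PV
  1         8.75         8.2625         8.2625
  2         8.75         7.8022        15.6044
  3         8.75         7.3675        22.1025
  4     1,008.75       802.0468     3,208.1872
  Σ                    825.4790     3,254.1566
P = 825.4790; Macaulay duration = 3,254.1566 / 825.4790 = 3.94214 half-year periods = 1.97107 years.
Modified duration = D_Mac / (1 + y) = 1.97107 / 1.059 = 1.86126 years.

1.86 years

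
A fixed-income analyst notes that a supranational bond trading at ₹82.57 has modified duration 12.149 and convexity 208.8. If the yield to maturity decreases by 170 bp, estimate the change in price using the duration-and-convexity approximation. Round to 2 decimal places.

Duration effect: -D_mod·Δy = -12.149 × (-0.017) = +0.206533
Convexity effect: ½·C·(Δy)² = 0.5 × 208.8 × (-0.017)² = +0.0301716
ΔP/P ≈ +0.206533 + 0.0301716 = +0.2367046
ΔP ≈ 82.57 × (+0.2367046) = +19.544698822.

+₹19.54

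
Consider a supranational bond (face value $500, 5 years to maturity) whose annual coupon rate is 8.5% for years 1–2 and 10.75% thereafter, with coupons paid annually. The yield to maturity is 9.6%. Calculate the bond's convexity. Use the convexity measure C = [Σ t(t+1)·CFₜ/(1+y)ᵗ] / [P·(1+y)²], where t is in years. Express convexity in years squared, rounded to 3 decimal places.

19.933

With y = 0.096:
  t   CF        PV=CF/(1+0.096)^t    t·PV        t(t+1)·PV
  1        42.50        38.7774        38.7774          77.5547
  2        42.50        35.3808        70.7616         212.2849
  3        53.75        40.8269       122.4808         489.9233
  4        53.75        37.2509       149.0034         745.0171
  5       553.75       350.1555     1,750.7776      10,504.6654
  Σ                    502.3915     2,131.8008      12,029.4454
P = 502.3915.
Convexity = Σ t(t+1)·PV / [P·(1+y)²] = 12,029.4454 / (502.3915 × 1.201216) = 19.93344.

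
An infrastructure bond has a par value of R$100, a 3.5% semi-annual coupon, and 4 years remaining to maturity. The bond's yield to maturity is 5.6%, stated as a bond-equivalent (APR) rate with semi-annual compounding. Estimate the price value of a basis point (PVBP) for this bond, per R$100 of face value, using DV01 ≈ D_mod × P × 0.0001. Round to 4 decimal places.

Periodic yield y = 0.028.
  t   CF        PV=CF/(1+0.028)^t    t·PV
  1         1.75         1.7023         1.7023
  2         1.75         1.6560         3.3119
  3         1.75         1.6109         4.8326
  4         1.75         1.5670         6.2680
  5         1.75         1.5243         7.6215
  6         1.75         1.4828         8.8967
  7         1.75         1.4424        10.0968
  8       101.75        81.5811       652.6487
  Σ                     92.5667       695.3786
P = 92.5667; D_Mac = 7.51219 half-year periods = 3.75609 yrs; D_mod = 3.65379 yrs.
DV01 ≈ 3.65379 × 92.5667 × 0.0001 = 0.033822.

R$0.0338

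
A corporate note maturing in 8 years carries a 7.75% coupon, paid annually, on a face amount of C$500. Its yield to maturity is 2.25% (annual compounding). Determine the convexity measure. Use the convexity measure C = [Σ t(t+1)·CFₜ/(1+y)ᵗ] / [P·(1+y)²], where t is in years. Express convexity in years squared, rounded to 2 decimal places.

With y = 0.0225:
  t   CF        PV=CF/(1+0.0225)^t    t·PV        t(t+1)·PV
  1        38.75        37.8973        37.8973          75.7946
  2        38.75        37.0634        74.1268         222.3803
  3        38.75        36.2478       108.7434         434.9737
  4        38.75        35.4502       141.8007         709.0036
  5        38.75        34.6701       173.3505       1,040.1031
  6        38.75        33.9072       203.4431       1,424.1020
  7        38.75        33.1611       232.1275       1,857.0197
  8       538.75       450.9005     3,607.2043      32,464.8385
  Σ                    699.2976     4,578.6936      38,228.2155
P = 699.2976.
Convexity = Σ t(t+1)·PV / [P·(1+y)²] = 38,228.2155 / (699.2976 × 1.045506) = 52.28720.

52.29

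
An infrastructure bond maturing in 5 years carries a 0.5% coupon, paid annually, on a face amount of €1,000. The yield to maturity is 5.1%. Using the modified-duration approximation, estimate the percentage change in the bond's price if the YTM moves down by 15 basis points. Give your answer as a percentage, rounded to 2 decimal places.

+0.71%

Periodic yield y = 0.051. Modified duration first:
  t   CF        PV=CF/(1+0.051)^t    t·PV
  1         5.00         4.7574         4.7574
  2         5.00         4.5265         9.0530
  3         5.00         4.3069        12.9206
  4         5.00         4.0979        16.3915
  5     1,005.00       783.7048     3,918.5238
  Σ                    801.3934     3,961.6463
P = 801.3934; D_Mac = 4.94345 yrs; D_mod = 4.94345/(1+0.051) = 4.70357 yrs.
ΔP/P ≈ -D_mod · Δy = -4.70357 × (-0.0015) = +0.007055 = +0.7055%.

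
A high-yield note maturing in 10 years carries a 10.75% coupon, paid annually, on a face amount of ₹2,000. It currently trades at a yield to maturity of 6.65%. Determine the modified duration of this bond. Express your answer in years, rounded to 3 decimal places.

Periodic yield y = 0.0665. First find Macaulay duration:
  t   CF        PV=CF/(1+0.0665)^t    t·PV
  1       215.00       201.5940       201.5940
  2       215.00       189.0239       378.0478
  3       215.00       177.2376       531.7128
  4       215.00       166.1862       664.7449
  5       215.00       155.8239       779.1197
  6       215.00       146.1078       876.6466
  7       215.00       136.9974       958.9821
  8       215.00       128.4552     1,027.6413
  9       215.00       120.4455     1,084.0099
  10    2,215.00     1,163.4966    11,634.9664
  Σ                  2,585.3682    18,137.4654
P = 2,585.3682; Macaulay duration = 18,137.4654 / 2,585.3682 = 7.01543 years.
Modified duration = D_Mac / (1 + y) = 7.01543 / 1.0665 = 6.57799 years.

6.578 years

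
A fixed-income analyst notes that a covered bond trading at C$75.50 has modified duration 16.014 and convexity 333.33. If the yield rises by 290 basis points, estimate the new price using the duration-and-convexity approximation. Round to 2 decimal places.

Duration effect: -D_mod·Δy = -16.014 × (+0.029) = -0.464406
Convexity effect: ½·C·(Δy)² = 0.5 × 333.33 × (0.029)² = +0.140165265
ΔP/P ≈ -0.464406 + 0.140165265 = -0.324240735
New price ≈ 75.50 × (1 - 0.324240735) = 51.0198245075.

C$51.02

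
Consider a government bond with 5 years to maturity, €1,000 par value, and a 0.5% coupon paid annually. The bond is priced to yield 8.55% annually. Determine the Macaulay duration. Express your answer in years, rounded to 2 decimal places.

4.94 years

Periodic yield y = 0.0855. Discount each cash flow and weight by its year:
  t   CF        PV=CF/(1+0.0855)^t    t·PV
  1         5.00         4.6062         4.6062
  2         5.00         4.2434         8.4867
  3         5.00         3.9091        11.7274
  4         5.00         3.6012        14.4049
  5     1,005.00       666.8328     3,334.1638
  Σ                    683.1927     3,373.3890
Price P = Σ PV = 683.1927.
Macaulay duration = Σ(t·PV) / P = 3,373.3890 / 683.1927 = 4.93768 years.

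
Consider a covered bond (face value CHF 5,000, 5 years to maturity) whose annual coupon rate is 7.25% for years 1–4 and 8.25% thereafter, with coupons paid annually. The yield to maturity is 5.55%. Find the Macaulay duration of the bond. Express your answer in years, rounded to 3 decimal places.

4.397 years

Periodic yield y = 0.0555. Discount each cash flow and weight by its year:
  t   CF        PV=CF/(1+0.0555)^t    t·PV
  1       362.50       343.4391       343.4391
  2       362.50       325.3805       650.7610
  3       362.50       308.2714       924.8143
  4       362.50       292.0620     1,168.2480
  5     5,412.50     4,131.4901    20,657.4507
  Σ                  5,400.6432    23,744.7132
Price P = Σ PV = 5,400.6432.
Macaulay duration = Σ(t·PV) / P = 23,744.7132 / 5,400.6432 = 4.39665 years.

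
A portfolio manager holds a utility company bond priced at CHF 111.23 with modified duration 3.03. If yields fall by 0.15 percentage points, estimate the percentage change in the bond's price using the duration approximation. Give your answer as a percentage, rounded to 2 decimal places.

Duration approximation: ΔP/P ≈ -D_mod · Δy = -3.03 × (-0.0015) = +0.004545.
As a percentage: +0.4545%.

+0.45%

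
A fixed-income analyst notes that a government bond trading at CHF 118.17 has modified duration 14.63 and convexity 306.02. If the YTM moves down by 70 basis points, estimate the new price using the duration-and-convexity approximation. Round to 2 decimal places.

Duration effect: -D_mod·Δy = -14.63 × (-0.007) = +0.102410
Convexity effect: ½·C·(Δy)² = 0.5 × 306.02 × (-0.007)² = +0.00749749
ΔP/P ≈ +0.102410 + 0.00749749 = +0.10990749
New price ≈ 118.17 × (1 + 0.10990749) = 131.1577680933.

CHF 131.16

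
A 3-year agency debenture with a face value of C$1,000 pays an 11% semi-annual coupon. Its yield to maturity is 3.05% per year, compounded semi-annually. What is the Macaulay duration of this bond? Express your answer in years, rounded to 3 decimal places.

2.675 years

Periodic yield y = 0.01525. Discount each cash flow and weight by its period:
  t   CF        PV=CF/(1+0.01525)^t    t·PV
  1        55.00        54.1738        54.1738
  2        55.00        53.3601       106.7202
  3        55.00        52.5586       157.6758
  4        55.00        51.7691       207.0764
  5        55.00        50.9915       254.9574
  6     1,055.00       963.4174     5,780.5042
  Σ                  1,226.2705     6,561.1079
Price P = Σ PV = 1,226.2705.
Macaulay duration = Σ(t·PV) / P = 6,561.1079 / 1,226.2705 = 5.35046 half-year periods.
In years: 5.35046 / 2 = 2.67523 years.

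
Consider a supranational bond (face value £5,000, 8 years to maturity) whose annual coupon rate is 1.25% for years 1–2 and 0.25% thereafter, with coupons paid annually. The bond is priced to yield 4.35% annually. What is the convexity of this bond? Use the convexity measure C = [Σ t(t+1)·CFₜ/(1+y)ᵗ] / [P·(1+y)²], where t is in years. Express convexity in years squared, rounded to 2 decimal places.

With y = 0.0435:
  t   CF        PV=CF/(1+0.0435)^t    t·PV        t(t+1)·PV
  1        62.50        59.8946        59.8946         119.7892
  2        62.50        57.3978       114.7956         344.3867
  3        12.50        11.0010        33.0030         132.0121
  4        12.50        10.5424        42.1697         210.8483
  5        12.50        10.1029        50.5147         303.0882
  6        12.50         9.6818        58.0907         406.6348
  7        12.50         9.2782        64.9473         519.5781
  8     5,012.50     3,565.4533    28,523.6268     256,712.6411
  Σ                  3,733.3520    28,947.0423     258,748.9786
P = 3,733.3520.
Convexity = Σ t(t+1)·PV / [P·(1+y)²] = 258,748.9786 / (3,733.3520 × 1.088892) = 63.64947.

63.65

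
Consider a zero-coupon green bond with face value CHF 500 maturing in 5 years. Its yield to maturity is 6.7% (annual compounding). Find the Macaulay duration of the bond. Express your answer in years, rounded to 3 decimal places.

5.000 years

A zero-coupon bond has a single cash flow at maturity, so its Macaulay duration equals its maturity: 5 years.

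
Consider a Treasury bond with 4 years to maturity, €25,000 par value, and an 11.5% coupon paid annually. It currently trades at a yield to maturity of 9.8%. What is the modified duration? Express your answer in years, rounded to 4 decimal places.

Periodic yield y = 0.098. First find Macaulay duration:
  t   CF        PV=CF/(1+0.098)^t    t·PV
  1     2,875.00     2,618.3971     2,618.3971
  2     2,875.00     2,384.6968     4,769.3936
  3     2,875.00     2,171.8550     6,515.5650
  4    27,875.00    19,178.0972    76,712.3888
  Σ                 26,353.0461    90,615.7445
P = 26,353.0461; Macaulay duration = 90,615.7445 / 26,353.0461 = 3.43853 years.
Modified duration = D_Mac / (1 + y) = 3.43853 / 1.098 = 3.13163 years.

3.1316 years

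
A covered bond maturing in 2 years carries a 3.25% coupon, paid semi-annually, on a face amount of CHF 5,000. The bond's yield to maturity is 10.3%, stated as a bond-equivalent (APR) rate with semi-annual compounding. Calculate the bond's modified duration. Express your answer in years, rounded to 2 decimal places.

1.85 years

Periodic yield y = 0.0515. First find Macaulay duration:
  t   CF        PV=CF/(1+0.0515)^t    t·PV
  1        81.25        77.2706        77.2706
  2        81.25        73.4860       146.9721
  3        81.25        69.8869       209.6606
  4     5,081.25     4,156.5543    16,626.2171
  Σ                  4,377.1977    17,060.1203
P = 4,377.1977; Macaulay duration = 17,060.1203 / 4,377.1977 = 3.89750 half-year periods = 1.94875 years.
Modified duration = D_Mac / (1 + y) = 1.94875 / 1.0515 = 1.85330 years.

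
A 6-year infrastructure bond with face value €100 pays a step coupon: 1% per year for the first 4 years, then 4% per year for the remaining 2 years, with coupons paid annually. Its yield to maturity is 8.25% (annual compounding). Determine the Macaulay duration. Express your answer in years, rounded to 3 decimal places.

Periodic yield y = 0.0825. Discount each cash flow and weight by its year:
  t   CF        PV=CF/(1+0.0825)^t    t·PV
  1         1.00         0.9238         0.9238
  2         1.00         0.8534         1.7068
  3         1.00         0.7883         2.3650
  4         1.00         0.7283         2.9131
  5         4.00         2.6910        13.4552
  6       104.00        64.6347       387.8084
  Σ                     70.6195       409.1722
Price P = Σ PV = 70.6195.
Macaulay duration = Σ(t·PV) / P = 409.1722 / 70.6195 = 5.79404 years.

5.794 years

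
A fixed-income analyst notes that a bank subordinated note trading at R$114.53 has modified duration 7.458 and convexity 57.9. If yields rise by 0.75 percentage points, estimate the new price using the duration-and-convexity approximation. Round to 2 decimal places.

Duration effect: -D_mod·Δy = -7.458 × (+0.0075) = -0.055935
Convexity effect: ½·C·(Δy)² = 0.5 × 57.9 × (0.0075)² = +0.0016284375
ΔP/P ≈ -0.055935 + 0.0016284375 = -0.0543065625
New price ≈ 114.53 × (1 - 0.0543065625) = 108.310269396875.

R$108.31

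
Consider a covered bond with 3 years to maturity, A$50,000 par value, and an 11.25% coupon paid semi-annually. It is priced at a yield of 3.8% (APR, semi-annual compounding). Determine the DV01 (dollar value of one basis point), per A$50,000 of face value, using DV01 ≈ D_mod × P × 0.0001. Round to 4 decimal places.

A$15.8205

Periodic yield y = 0.019.
  t   CF        PV=CF/(1+0.019)^t    t·PV
  1     2,812.50     2,760.0589     2,760.0589
  2     2,812.50     2,708.5956     5,417.1911
  3     2,812.50     2,658.0918     7,974.2755
  4     2,812.50     2,608.5298    10,434.1190
  5     2,812.50     2,559.8918    12,799.4591
  6    52,812.50    47,172.7964   283,036.7786
  Σ                 60,467.9643   322,421.8821
P = 60,467.9643; D_Mac = 5.33211 half-year periods = 2.66606 yrs; D_mod = 2.61634 yrs.
DV01 ≈ 2.61634 × 60,467.9643 × 0.0001 = 15.820505.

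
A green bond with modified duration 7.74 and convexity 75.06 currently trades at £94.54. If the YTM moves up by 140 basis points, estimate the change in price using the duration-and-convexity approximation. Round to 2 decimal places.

-£9.55

Duration effect: -D_mod·Δy = -7.74 × (+0.014) = -0.108360
Convexity effect: ½·C·(Δy)² = 0.5 × 75.06 × (0.014)² = +0.00735588
ΔP/P ≈ -0.108360 + 0.00735588 = -0.10100412
ΔP ≈ 94.54 × (-0.10100412) = -9.5489295048.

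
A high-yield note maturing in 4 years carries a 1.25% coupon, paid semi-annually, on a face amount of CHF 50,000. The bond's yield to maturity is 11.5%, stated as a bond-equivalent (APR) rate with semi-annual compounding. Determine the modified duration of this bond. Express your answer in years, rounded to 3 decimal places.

3.679 years

Periodic yield y = 0.0575. First find Macaulay duration:
  t   CF        PV=CF/(1+0.0575)^t    t·PV
  1       312.50       295.5083       295.5083
  2       312.50       279.4404       558.8809
  3       312.50       264.2463       792.7389
  4       312.50       249.8783       999.5131
  5       312.50       236.2915     1,181.4576
  6       312.50       223.4435     1,340.6611
  7       312.50       211.2941     1,479.0588
  8    50,312.50    32,168.6540   257,349.2319
  Σ                 33,928.7564   263,997.0506
P = 33,928.7564; Macaulay duration = 263,997.0506 / 33,928.7564 = 7.78092 half-year periods = 3.89046 years.
Modified duration = D_Mac / (1 + y) = 3.89046 / 1.0575 = 3.67892 years.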